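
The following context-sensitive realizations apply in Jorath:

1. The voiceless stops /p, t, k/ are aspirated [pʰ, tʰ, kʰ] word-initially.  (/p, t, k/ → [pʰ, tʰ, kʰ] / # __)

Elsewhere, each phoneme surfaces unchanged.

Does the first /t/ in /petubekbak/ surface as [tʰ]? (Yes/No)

No

/t/ (between /e/ and /u/): rule 1 targets it, but not word-initially → unchanged [t].
The actual realization is [t], not [tʰ].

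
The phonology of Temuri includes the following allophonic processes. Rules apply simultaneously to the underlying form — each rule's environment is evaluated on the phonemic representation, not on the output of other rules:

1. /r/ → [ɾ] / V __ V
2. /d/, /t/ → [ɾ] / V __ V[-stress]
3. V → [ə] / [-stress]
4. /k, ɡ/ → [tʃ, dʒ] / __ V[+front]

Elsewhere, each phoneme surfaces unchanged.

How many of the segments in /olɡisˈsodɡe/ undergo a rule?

5

Segments that undergo a rule: /o/ → [ə] (rule 3); /ɡ/ → [dʒ] (rule 4); /i/ → [ə] (rule 3); /ɡ/ → [dʒ] (rule 4); /e/ → [ə] (rule 3).
All other segments surface unchanged.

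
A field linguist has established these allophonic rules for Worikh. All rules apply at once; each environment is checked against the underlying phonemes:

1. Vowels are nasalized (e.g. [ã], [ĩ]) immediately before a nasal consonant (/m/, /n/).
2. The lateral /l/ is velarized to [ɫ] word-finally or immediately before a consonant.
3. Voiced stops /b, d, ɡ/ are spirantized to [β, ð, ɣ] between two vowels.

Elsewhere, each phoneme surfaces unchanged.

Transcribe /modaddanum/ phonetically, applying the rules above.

[moðaddãnũm]

/o/ (between /m/ and /d/) is in the target of rule 1 but the environment (before a nasal consonant) is not met → [o].
Rule 3 applies to /d/ (between /o/ and /a/: between two vowels) → [ð].
/a/ (between /d/ and /d/): rule 1 targets it, but not before a nasal consonant → unchanged [a].
/d/ (between /a/ and /d/): rule 3 targets it, but not between two vowels → unchanged [d].
/d/ (between /d/ and /a/) is in the target of rule 3 but the environment (between two vowels) is not met → [d].
/a/ (between /d/ and /n/): before a nasal consonant, so rule 1 applies → [ã].
/u/ meets the environment for rule 1 (before a nasal consonant) → [ũ].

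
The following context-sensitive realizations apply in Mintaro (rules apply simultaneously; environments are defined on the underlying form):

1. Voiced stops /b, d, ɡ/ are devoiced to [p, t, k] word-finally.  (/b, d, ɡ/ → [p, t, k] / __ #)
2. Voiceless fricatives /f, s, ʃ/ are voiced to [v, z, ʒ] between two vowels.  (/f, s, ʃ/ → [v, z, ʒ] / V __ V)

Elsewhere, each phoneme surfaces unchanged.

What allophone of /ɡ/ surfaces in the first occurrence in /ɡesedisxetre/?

/ɡ/ (word-initial): rule 1 targets it, but not word-finally → unchanged [ɡ].

[ɡ]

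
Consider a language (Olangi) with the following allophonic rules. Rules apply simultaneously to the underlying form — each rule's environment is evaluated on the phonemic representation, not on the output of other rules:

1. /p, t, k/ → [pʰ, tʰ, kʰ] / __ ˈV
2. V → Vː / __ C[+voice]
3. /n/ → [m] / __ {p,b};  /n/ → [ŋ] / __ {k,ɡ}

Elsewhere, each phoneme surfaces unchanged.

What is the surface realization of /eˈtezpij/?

/e/ (word-initial): rule 2 targets it, but not before a voiced consonant → unchanged [e].
/t/ (between /e/ and /e/) occurs immediately before a stressed vowel → [tʰ] by rule 1.
/e/ (between /t/ and /z/): before a voiced consonant, so rule 2 applies → [eː].
/p/ (between /z/ and /i/): rule 1 targets it, but not immediately before a stressed vowel → unchanged [p].
/i/ meets the environment for rule 2 (before a voiced consonant) → [iː].

[eˈtʰeːzpiːj]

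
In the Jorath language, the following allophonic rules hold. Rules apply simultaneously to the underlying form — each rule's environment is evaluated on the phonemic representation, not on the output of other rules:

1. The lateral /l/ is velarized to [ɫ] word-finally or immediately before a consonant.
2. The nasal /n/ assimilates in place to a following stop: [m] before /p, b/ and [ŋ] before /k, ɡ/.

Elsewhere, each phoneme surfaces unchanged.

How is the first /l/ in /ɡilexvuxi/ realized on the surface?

[l]

/l/ — between /i/ and /e/; rule 1 does not apply here → [l].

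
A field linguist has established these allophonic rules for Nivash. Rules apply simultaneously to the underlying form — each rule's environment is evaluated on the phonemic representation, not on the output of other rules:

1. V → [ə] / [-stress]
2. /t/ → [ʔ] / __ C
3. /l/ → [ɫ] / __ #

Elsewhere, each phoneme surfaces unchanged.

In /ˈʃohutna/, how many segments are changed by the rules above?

3

Segments that undergo a rule: /u/ → [ə] (rule 1); /t/ → [ʔ] (rule 2); /a/ → [ə] (rule 1).
All other segments surface unchanged.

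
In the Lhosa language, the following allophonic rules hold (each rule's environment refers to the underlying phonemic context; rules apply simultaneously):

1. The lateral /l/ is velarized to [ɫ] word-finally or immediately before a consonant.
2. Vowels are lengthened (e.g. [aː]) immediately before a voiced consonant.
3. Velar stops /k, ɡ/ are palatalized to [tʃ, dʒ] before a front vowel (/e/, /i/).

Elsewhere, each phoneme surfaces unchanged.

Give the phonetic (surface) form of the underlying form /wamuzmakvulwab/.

/w/ stays [w].
/a/ — between /w/ and /m/, before a voiced consonant — surfaces as [aː] (rule 2).
/m/ (between /a/ and /u/): no rule targets it → [m].
Rule 2 applies to /u/ (between /m/ and /z/: before a voiced consonant) → [uː].
/z/ (between /u/ and /m/) is unaffected → [z].
/m/ stays [m].
/a/ (between /m/ and /k/) fails the environment for rule 2, so it stays [a].
/k/ — between /a/ and /v/; rule 3 does not apply here → [k].
/v/ — not in any rule's target class → [v].
/u/ — between /v/ and /l/, before a voiced consonant — surfaces as [uː] (rule 2).
/l/ (between /u/ and /w/) occurs word-finally or immediately before a consonant → [ɫ] by rule 1.
/w/ (between /l/ and /a/) is unaffected → [w].
/a/ (between /w/ and /b/) occurs before a voiced consonant → [aː] by rule 2.
/b/ (word-final) is unaffected → [b].

[waːmuːzmakvuːɫwaːb]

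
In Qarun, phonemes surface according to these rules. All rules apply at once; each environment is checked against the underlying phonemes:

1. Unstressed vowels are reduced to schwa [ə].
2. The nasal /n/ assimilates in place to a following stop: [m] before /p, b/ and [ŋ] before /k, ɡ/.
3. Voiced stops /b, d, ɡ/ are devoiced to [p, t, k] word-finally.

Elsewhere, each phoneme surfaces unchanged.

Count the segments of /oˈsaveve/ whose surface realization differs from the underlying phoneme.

3

Segments that undergo a rule: /o/ → [ə] (rule 1); /e/ → [ə] (rule 1); /e/ → [ə] (rule 1).
All other segments surface unchanged.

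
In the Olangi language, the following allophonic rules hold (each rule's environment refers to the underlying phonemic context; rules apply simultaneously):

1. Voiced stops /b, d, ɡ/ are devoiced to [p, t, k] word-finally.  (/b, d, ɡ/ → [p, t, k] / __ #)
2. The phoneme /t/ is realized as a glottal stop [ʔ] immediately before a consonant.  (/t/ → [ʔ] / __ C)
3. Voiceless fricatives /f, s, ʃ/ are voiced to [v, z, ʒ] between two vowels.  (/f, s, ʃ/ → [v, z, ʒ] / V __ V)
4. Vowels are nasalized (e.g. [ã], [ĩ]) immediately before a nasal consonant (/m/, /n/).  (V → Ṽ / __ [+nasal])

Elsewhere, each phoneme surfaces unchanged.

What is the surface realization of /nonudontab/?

[nõnudõntap]

/n/ stays [n].
Rule 4 applies to /o/ (between /n/ and /n/: before a nasal consonant) → [õ].
/n/ (between /o/ and /u/) is unaffected → [n].
/u/ (between /n/ and /d/) fails the environment for rule 4, so it stays [u].
/d/ — between /u/ and /o/; rule 1 does not apply here → [d].
/o/ — between /d/ and /n/, before a nasal consonant — surfaces as [õ] (rule 4).
/n/ stays [n].
/t/ (between /n/ and /a/): rule 2 targets it, but not immediately before a consonant → unchanged [t].
/a/ (between /t/ and /b/) is in the target of rule 4 but the environment (before a nasal consonant) is not met → [a].
/b/ (word-final): word-finally, so rule 1 applies → [p].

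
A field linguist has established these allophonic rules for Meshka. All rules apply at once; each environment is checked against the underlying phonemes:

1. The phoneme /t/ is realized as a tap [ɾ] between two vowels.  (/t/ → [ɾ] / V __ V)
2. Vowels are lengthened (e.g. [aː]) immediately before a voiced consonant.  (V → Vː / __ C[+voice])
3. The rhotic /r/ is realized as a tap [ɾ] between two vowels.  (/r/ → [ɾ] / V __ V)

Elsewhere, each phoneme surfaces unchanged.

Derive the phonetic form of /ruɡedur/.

[ruːɡeːduːr]

/r/ (word-initial) fails the environment for rule 3, so it stays [r].
/u/ (between /r/ and /ɡ/): before a voiced consonant, so rule 2 applies → [uː].
/ɡ/ (between /u/ and /e/) is unaffected → [ɡ].
Rule 2 applies to /e/ (between /ɡ/ and /d/: before a voiced consonant) → [eː].
/d/ (between /e/ and /u/) is unaffected → [d].
/u/ meets the environment for rule 2 (before a voiced consonant) → [uː].
/r/ (word-final) is in the target of rule 3 but the environment (between two vowels) is not met → [r].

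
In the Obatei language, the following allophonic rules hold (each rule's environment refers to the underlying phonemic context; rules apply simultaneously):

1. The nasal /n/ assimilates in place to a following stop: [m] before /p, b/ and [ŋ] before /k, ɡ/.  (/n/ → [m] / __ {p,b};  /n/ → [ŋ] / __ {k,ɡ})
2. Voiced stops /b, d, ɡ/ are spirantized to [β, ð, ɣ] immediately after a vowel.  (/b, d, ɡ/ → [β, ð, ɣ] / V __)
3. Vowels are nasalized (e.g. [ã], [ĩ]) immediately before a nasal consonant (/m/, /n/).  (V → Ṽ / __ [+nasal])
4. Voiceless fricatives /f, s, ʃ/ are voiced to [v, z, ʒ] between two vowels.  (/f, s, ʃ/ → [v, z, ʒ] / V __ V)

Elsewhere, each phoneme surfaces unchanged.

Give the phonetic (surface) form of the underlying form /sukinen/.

[sukĩnẽn]

/s/ (word-initial) fails the environment for rule 4, so it stays [s].
/u/ (between /s/ and /k/): rule 3 targets it, but not before a nasal consonant → unchanged [u].
/k/ — not in any rule's target class → [k].
/i/ — between /k/ and /n/, before a nasal consonant — surfaces as [ĩ] (rule 3).
/n/ — between /i/ and /e/; rule 1 does not apply here → [n].
/e/ (between /n/ and /n/) occurs before a nasal consonant → [ẽ] by rule 3.
/n/ — word-final; rule 1 does not apply here → [n].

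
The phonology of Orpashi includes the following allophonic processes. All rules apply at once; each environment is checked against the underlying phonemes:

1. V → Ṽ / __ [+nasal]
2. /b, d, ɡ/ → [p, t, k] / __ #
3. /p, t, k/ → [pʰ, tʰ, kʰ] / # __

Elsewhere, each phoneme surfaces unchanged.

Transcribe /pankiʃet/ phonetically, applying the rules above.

/p/ (word-initial): word-initially, so rule 3 applies → [pʰ].
/a/ meets the environment for rule 1 (before a nasal consonant) → [ã].
/n/ — not in any rule's target class → [n].
/k/ (between /n/ and /i/) is in the target of rule 3 but the environment (word-initially) is not met → [k].
/i/ (between /k/ and /ʃ/): rule 1 targets it, but not before a nasal consonant → unchanged [i].
/ʃ/ — not in any rule's target class → [ʃ].
/e/ — between /ʃ/ and /t/; rule 1 does not apply here → [e].
/t/ (word-final): rule 3 targets it, but not word-initially → unchanged [t].

[pʰãnkiʃet]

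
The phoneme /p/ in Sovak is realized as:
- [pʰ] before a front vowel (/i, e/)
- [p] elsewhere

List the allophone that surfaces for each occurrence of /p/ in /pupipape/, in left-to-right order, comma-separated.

[p], [pʰ], [p], [pʰ]

Occurrence 1 (position 1): no conditioning environment matches → elsewhere allophone [p].
Occurrence 2 (position 3): before a front vowel (/i, e/) → [pʰ].
Occurrence 3 (position 5): no conditioning environment matches → elsewhere allophone [p].
Occurrence 4 (position 7): before a front vowel (/i, e/) → [pʰ].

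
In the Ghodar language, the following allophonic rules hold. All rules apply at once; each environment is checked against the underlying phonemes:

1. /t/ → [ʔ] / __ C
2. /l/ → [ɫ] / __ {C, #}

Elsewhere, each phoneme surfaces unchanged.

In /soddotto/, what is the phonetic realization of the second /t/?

/t/ — between /t/ and /o/; rule 1 does not apply here → [t].

[t]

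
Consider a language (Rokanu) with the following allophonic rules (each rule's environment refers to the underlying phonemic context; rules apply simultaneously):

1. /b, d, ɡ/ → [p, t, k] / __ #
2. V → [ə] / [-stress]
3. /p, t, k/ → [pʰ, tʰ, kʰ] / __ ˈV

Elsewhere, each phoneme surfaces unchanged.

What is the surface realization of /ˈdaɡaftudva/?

/d/ (word-initial) is in the target of rule 1 but the environment (word-finally) is not met → [d].
/a/ — between /d/ and /ɡ/; rule 2 does not apply here → [a].
/ɡ/ (between /a/ and /a/): rule 1 targets it, but not word-finally → unchanged [ɡ].
/a/ — between /ɡ/ and /f/, in an unstressed syllable — surfaces as [ə] (rule 2).
/f/ — not in any rule's target class → [f].
/t/ (between /f/ and /u/): rule 3 targets it, but not immediately before a stressed vowel → unchanged [t].
/u/ (between /t/ and /d/): in an unstressed syllable, so rule 2 applies → [ə].
/d/ (between /u/ and /v/): rule 1 targets it, but not word-finally → unchanged [d].
/v/ (between /d/ and /a/): no rule targets it → [v].
/a/ — word-final, in an unstressed syllable — surfaces as [ə] (rule 2).

[ˈdaɡəftədvə]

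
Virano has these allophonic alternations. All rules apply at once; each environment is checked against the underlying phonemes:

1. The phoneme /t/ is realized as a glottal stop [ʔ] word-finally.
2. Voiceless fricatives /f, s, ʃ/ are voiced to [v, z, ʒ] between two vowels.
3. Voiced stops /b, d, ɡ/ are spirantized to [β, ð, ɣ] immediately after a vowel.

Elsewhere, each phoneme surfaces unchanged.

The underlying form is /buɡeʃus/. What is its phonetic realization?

[buɣeʒus]

/b/ — word-initial; rule 3 does not apply here → [b].
/u/ (between /b/ and /ɡ/): no rule targets it → [u].
/ɡ/ (between /u/ and /e/) occurs immediately after a vowel → [ɣ] by rule 3.
/e/ (between /ɡ/ and /ʃ/): no rule targets it → [e].
/ʃ/ (between /e/ and /u/) occurs between two vowels → [ʒ] by rule 2.
/u/ (between /ʃ/ and /s/): no rule targets it → [u].
/s/ (word-final) is in the target of rule 2 but the environment (between two vowels) is not met → [s].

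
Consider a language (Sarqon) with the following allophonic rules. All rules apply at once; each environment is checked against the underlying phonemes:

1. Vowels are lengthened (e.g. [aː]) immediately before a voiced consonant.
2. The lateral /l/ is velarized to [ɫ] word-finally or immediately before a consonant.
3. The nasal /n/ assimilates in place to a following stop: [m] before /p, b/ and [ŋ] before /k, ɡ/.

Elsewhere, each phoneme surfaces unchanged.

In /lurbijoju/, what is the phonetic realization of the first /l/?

[l]

/l/ (word-initial) is in the target of rule 2 but the environment (word-finally or immediately before a consonant) is not met → [l].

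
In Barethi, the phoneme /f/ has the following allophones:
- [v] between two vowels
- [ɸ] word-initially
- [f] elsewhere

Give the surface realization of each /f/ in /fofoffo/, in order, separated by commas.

Occurrence 1 (position 1): word-initially → [ɸ].
Occurrence 2 (position 3): between two vowels → [v].
Occurrence 3 (position 5): no conditioning environment matches → elsewhere allophone [f].
Occurrence 4 (position 6): no conditioning environment matches → elsewhere allophone [f].

[ɸ], [v], [f], [f]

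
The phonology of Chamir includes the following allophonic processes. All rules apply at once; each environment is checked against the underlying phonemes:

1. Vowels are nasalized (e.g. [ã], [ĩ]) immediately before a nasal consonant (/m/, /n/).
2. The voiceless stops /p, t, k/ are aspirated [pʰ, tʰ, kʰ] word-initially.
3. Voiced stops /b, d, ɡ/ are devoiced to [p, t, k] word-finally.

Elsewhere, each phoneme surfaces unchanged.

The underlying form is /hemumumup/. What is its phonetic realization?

/h/ (word-initial) is unaffected → [h].
/e/ (between /h/ and /m/): before a nasal consonant, so rule 1 applies → [ẽ].
/m/ (between /e/ and /u/): no rule targets it → [m].
/u/ (between /m/ and /m/): before a nasal consonant, so rule 1 applies → [ũ].
/m/ (between /u/ and /u/): no rule targets it → [m].
Rule 1 applies to /u/ (between /m/ and /m/: before a nasal consonant) → [ũ].
/m/ stays [m].
/u/ — between /m/ and /p/; rule 1 does not apply here → [u].
/p/ (word-final) fails the environment for rule 2, so it stays [p].

[hẽmũmũmup]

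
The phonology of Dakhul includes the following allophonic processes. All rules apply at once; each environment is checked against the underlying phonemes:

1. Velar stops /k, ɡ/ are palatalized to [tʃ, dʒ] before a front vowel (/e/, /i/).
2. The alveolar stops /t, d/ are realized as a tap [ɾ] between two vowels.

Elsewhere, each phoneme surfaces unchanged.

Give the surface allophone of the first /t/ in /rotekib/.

[ɾ]

/t/ (between /o/ and /e/): between two vowels, so rule 2 applies → [ɾ].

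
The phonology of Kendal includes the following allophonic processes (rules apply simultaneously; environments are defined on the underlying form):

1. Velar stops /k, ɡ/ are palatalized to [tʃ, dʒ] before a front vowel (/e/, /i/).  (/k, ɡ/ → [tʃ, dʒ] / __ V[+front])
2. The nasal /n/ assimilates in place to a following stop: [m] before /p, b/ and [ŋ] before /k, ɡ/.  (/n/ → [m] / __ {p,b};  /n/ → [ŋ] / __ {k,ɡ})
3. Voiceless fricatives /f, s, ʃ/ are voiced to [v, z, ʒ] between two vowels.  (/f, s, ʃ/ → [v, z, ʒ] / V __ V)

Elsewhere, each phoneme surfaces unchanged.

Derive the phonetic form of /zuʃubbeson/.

[zuʒubbezon]

/ʃ/ meets the environment for rule 3 (between two vowels) → [ʒ].
Rule 3 applies to /s/ (between /e/ and /o/: between two vowels) → [z].
/n/ (word-final) is in the target of rule 2 but the environment (before a labial or velar stop) is not met → [n].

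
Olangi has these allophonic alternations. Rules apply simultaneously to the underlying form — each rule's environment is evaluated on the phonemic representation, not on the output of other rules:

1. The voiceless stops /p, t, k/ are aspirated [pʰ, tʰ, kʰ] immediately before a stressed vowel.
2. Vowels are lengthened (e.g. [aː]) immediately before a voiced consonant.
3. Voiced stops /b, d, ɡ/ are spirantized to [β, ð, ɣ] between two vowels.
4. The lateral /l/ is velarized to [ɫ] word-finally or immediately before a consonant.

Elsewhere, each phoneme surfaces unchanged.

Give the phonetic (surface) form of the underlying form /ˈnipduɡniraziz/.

[ˈnipduːɡniːraːziːz]

/n/ (word-initial) is unaffected → [n].
/i/ — between /n/ and /p/; rule 2 does not apply here → [i].
/p/ (between /i/ and /d/) is in the target of rule 1 but the environment (immediately before a stressed vowel) is not met → [p].
/d/ (between /p/ and /u/) fails the environment for rule 3, so it stays [d].
Rule 2 applies to /u/ (between /d/ and /ɡ/: before a voiced consonant) → [uː].
/ɡ/ (between /u/ and /n/) fails the environment for rule 3, so it stays [ɡ].
/n/ (between /ɡ/ and /i/): no rule targets it → [n].
/i/ — between /n/ and /r/, before a voiced consonant — surfaces as [iː] (rule 2).
/r/ stays [r].
/a/ (between /r/ and /z/) occurs before a voiced consonant → [aː] by rule 2.
/z/ (between /a/ and /i/): no rule targets it → [z].
/i/ (between /z/ and /z/): before a voiced consonant, so rule 2 applies → [iː].
/z/ (word-final) is unaffected → [z].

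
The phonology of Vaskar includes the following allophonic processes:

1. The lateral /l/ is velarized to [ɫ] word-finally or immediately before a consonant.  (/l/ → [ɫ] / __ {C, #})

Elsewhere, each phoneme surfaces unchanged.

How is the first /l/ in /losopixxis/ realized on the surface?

/l/ (word-initial) fails the environment for rule 1, so it stays [l].

[l]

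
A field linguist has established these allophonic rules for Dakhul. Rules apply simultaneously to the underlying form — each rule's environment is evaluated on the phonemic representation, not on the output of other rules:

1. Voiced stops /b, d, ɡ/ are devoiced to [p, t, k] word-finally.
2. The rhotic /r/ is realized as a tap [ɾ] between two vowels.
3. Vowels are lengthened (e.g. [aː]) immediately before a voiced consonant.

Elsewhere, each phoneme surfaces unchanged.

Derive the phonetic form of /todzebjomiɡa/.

[toːdzeːbjoːmiːɡa]

/o/ (between /t/ and /d/) occurs before a voiced consonant → [oː] by rule 3.
/d/ — between /o/ and /z/; rule 1 does not apply here → [d].
/e/ (between /z/ and /b/): before a voiced consonant, so rule 3 applies → [eː].
/b/ (between /e/ and /j/) fails the environment for rule 1, so it stays [b].
Rule 3 applies to /o/ (between /j/ and /m/: before a voiced consonant) → [oː].
/i/ meets the environment for rule 3 (before a voiced consonant) → [iː].
/ɡ/ (between /i/ and /a/) fails the environment for rule 1, so it stays [ɡ].
/a/ (word-final) is in the target of rule 3 but the environment (before a voiced consonant) is not met → [a].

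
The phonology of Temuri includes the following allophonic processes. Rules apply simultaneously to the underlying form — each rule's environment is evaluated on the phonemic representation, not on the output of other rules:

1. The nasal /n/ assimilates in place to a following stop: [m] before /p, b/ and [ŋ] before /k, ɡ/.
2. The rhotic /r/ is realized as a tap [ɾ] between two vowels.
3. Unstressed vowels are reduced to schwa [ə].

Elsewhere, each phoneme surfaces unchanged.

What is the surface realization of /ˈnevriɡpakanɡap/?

[ˈnevrəɡpəkəŋɡəp]

/n/ — word-initial; rule 1 does not apply here → [n].
/e/ (between /n/ and /v/) is in the target of rule 3 but the environment (in an unstressed syllable) is not met → [e].
/v/ (between /e/ and /r/) is unaffected → [v].
/r/ (between /v/ and /i/) fails the environment for rule 2, so it stays [r].
/i/ — between /r/ and /ɡ/, in an unstressed syllable — surfaces as [ə] (rule 3).
/ɡ/ — not in any rule's target class → [ɡ].
/p/ (between /ɡ/ and /a/): no rule targets it → [p].
/a/ meets the environment for rule 3 (in an unstressed syllable) → [ə].
/k/ — not in any rule's target class → [k].
/a/ (between /k/ and /n/): in an unstressed syllable, so rule 3 applies → [ə].
/n/ — between /a/ and /ɡ/, before a labial or velar stop — surfaces as [ŋ] (rule 1).
/ɡ/ (between /n/ and /a/): no rule targets it → [ɡ].
/a/ (between /ɡ/ and /p/) occurs in an unstressed syllable → [ə] by rule 3.
/p/ stays [p].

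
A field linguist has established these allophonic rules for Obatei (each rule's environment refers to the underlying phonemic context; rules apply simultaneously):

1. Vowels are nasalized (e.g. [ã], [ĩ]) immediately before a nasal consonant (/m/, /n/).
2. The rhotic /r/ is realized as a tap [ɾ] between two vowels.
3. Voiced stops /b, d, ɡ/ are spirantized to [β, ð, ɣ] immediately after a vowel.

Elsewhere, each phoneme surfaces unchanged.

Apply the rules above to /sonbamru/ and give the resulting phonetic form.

/s/ — not in any rule's target class → [s].
Rule 1 applies to /o/ (between /s/ and /n/: before a nasal consonant) → [õ].
/n/ — not in any rule's target class → [n].
/b/ (between /n/ and /a/) is in the target of rule 3 but the environment (immediately after a vowel) is not met → [b].
/a/ (between /b/ and /m/): before a nasal consonant, so rule 1 applies → [ã].
/m/ — not in any rule's target class → [m].
/r/ — between /m/ and /u/; rule 2 does not apply here → [r].
/u/ — word-final; rule 1 does not apply here → [u].

[sõnbãmru]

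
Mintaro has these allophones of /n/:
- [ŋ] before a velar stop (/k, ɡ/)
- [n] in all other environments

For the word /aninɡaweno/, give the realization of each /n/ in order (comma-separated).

[n], [ŋ], [n]

Occurrence 1 (position 2): no conditioning environment matches → elsewhere allophone [n].
Occurrence 2 (position 4): before a velar stop → [ŋ].
Occurrence 3 (position 9): no conditioning environment matches → elsewhere allophone [n].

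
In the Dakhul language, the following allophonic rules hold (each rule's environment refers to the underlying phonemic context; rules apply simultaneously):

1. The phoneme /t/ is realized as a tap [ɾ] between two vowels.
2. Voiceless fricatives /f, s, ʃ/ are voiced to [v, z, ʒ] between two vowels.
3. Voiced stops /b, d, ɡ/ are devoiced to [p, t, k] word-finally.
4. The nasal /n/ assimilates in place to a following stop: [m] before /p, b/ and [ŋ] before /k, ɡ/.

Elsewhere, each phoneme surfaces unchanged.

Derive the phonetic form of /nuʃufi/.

/n/ (word-initial) is in the target of rule 4 but the environment (before a labial or velar stop) is not met → [n].
/u/ — not in any rule's target class → [u].
/ʃ/ meets the environment for rule 2 (between two vowels) → [ʒ].
/u/ (between /ʃ/ and /f/): no rule targets it → [u].
/f/ (between /u/ and /i/) occurs between two vowels → [v] by rule 2.
/i/ (word-final) is unaffected → [i].

[nuʒuvi]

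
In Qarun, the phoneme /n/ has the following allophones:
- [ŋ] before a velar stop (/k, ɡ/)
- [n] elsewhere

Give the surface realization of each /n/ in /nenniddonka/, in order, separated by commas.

Occurrence 1 (position 1): no conditioning environment matches → elsewhere allophone [n].
Occurrence 2 (position 3): no conditioning environment matches → elsewhere allophone [n].
Occurrence 3 (position 4): no conditioning environment matches → elsewhere allophone [n].
Occurrence 4 (position 9): before a velar stop → [ŋ].

[n], [n], [n], [ŋ]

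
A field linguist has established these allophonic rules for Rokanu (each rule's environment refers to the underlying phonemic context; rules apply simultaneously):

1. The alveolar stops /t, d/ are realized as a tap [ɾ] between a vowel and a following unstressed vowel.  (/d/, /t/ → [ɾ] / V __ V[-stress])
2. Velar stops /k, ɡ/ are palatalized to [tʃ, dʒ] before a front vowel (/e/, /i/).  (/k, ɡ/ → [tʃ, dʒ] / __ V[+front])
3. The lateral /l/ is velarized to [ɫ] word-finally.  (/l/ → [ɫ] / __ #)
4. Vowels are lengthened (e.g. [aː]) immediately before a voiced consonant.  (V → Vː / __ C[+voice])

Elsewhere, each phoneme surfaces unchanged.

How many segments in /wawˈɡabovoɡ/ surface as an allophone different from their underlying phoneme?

4

Segments that undergo a rule: /a/ → [aː] (rule 4); /a/ → [aː] (rule 4); /o/ → [oː] (rule 4); /o/ → [oː] (rule 4).
All other segments surface unchanged.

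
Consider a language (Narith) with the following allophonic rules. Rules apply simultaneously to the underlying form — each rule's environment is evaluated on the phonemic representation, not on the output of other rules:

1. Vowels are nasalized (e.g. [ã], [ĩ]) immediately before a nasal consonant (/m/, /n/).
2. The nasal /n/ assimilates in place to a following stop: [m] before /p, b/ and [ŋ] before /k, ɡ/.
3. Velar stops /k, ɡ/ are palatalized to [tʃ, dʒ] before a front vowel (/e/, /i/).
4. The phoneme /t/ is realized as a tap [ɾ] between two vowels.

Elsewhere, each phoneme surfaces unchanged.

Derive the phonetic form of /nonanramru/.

/n/ — word-initial; rule 2 does not apply here → [n].
/o/ — between /n/ and /n/, before a nasal consonant — surfaces as [õ] (rule 1).
/n/ (between /o/ and /a/) fails the environment for rule 2, so it stays [n].
/a/ meets the environment for rule 1 (before a nasal consonant) → [ã].
/n/ — between /a/ and /r/; rule 2 does not apply here → [n].
/r/ (between /n/ and /a/): no rule targets it → [r].
/a/ — between /r/ and /m/, before a nasal consonant — surfaces as [ã] (rule 1).
/m/ (between /a/ and /r/) is unaffected → [m].
/r/ (between /m/ and /u/) is unaffected → [r].
/u/ (word-final): rule 1 targets it, but not before a nasal consonant → unchanged [u].

[nõnãnrãmru]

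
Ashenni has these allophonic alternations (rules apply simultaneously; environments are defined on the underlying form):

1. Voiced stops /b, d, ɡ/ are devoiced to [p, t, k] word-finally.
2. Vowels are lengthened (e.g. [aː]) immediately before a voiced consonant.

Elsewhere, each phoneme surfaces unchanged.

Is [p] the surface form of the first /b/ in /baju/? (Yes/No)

No

/b/ — word-initial; rule 1 does not apply here → [b].
The actual realization is [b], not [p].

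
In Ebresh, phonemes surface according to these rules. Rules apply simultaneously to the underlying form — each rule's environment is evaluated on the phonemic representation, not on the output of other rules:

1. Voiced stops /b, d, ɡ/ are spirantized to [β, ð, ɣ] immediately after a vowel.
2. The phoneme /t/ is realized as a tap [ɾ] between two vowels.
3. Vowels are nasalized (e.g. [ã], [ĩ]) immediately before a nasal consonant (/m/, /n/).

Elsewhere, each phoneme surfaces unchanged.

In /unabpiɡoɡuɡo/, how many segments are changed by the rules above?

Segments that undergo a rule: /u/ → [ũ] (rule 3); /b/ → [β] (rule 1); /ɡ/ → [ɣ] (rule 1); /ɡ/ → [ɣ] (rule 1); /ɡ/ → [ɣ] (rule 1).
All other segments surface unchanged.

5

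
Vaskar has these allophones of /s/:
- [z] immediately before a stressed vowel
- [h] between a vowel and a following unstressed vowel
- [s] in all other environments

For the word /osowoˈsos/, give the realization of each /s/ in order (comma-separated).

Occurrence 1 (position 2): between a vowel and a following unstressed vowel → [h].
Occurrence 2 (position 6): immediately before a stressed vowel → [z].
Occurrence 3 (position 8): no conditioning environment matches → elsewhere allophone [s].

[h], [z], [s]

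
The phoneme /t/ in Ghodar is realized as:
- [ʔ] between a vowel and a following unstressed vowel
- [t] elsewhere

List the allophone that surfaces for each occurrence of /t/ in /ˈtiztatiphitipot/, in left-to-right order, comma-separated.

Occurrence 1 (position 1): no conditioning environment matches → elsewhere allophone [t].
Occurrence 2 (position 4): no conditioning environment matches → elsewhere allophone [t].
Occurrence 3 (position 6): between a vowel and a following unstressed vowel → [ʔ].
Occurrence 4 (position 11): between a vowel and a following unstressed vowel → [ʔ].
Occurrence 5 (position 15): no conditioning environment matches → elsewhere allophone [t].

[t], [t], [ʔ], [ʔ], [t]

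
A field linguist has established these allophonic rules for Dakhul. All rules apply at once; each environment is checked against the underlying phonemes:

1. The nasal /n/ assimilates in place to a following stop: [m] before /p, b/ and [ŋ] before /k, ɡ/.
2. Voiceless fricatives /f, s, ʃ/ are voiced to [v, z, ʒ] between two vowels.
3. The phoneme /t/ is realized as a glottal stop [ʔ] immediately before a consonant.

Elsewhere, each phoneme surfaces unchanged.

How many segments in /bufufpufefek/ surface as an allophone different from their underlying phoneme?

3

Segments that undergo a rule: /f/ → [v] (rule 2); /f/ → [v] (rule 2); /f/ → [v] (rule 2).
All other segments surface unchanged.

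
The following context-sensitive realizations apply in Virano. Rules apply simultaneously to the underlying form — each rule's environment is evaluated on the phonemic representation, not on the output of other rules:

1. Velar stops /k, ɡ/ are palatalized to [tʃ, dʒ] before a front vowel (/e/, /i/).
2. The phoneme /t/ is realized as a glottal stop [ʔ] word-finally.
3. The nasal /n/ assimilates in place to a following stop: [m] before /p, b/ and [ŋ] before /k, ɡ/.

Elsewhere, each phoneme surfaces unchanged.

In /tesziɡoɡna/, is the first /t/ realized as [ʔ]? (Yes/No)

No

/t/ — word-initial; rule 2 does not apply here → [t].
The actual realization is [t], not [ʔ].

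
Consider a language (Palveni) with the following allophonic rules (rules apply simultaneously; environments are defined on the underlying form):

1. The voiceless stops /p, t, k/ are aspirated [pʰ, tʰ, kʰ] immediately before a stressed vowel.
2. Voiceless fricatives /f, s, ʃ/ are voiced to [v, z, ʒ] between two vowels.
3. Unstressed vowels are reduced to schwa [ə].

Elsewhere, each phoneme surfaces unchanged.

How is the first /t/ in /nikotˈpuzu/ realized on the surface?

[t]

/t/ (between /o/ and /p/): rule 1 targets it, but not immediately before a stressed vowel → unchanged [t].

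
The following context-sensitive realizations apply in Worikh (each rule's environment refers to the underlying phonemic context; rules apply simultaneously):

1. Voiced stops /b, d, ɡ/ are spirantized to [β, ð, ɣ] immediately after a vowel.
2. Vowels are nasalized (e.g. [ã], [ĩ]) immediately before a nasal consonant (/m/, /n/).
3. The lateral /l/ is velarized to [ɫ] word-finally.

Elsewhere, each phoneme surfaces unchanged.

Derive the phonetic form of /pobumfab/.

[poβũmfaβ]

/p/ stays [p].
/o/ (between /p/ and /b/) fails the environment for rule 2, so it stays [o].
/b/ meets the environment for rule 1 (immediately after a vowel) → [β].
/u/ (between /b/ and /m/): before a nasal consonant, so rule 2 applies → [ũ].
/m/ (between /u/ and /f/): no rule targets it → [m].
/f/ (between /m/ and /a/) is unaffected → [f].
/a/ (between /f/ and /b/): rule 2 targets it, but not before a nasal consonant → unchanged [a].
/b/ meets the environment for rule 1 (immediately after a vowel) → [β].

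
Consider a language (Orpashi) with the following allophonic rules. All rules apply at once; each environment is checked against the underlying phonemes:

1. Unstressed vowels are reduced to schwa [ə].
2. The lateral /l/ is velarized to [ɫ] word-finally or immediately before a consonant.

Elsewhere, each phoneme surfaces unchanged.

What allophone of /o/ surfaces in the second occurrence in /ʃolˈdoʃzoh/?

[o]

/o/ (between /d/ and /ʃ/): rule 1 targets it, but not in an unstressed syllable → unchanged [o].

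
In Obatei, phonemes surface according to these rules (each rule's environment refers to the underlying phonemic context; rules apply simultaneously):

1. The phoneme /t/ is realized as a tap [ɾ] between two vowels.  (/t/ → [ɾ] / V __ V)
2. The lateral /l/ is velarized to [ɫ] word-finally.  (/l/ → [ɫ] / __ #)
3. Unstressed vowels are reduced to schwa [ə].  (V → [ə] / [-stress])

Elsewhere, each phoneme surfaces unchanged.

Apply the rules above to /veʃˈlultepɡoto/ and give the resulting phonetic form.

[vəʃˈlultəpɡəɾə]

/v/ (word-initial) is unaffected → [v].
Rule 3 applies to /e/ (between /v/ and /ʃ/: in an unstressed syllable) → [ə].
/ʃ/ — not in any rule's target class → [ʃ].
/l/ — between /ʃ/ and /u/; rule 2 does not apply here → [l].
/u/ (between /l/ and /l/) is in the target of rule 3 but the environment (in an unstressed syllable) is not met → [u].
/l/ (between /u/ and /t/): rule 2 targets it, but not word-finally → unchanged [l].
/t/ (between /l/ and /e/): rule 1 targets it, but not between two vowels → unchanged [t].
/e/ (between /t/ and /p/) occurs in an unstressed syllable → [ə] by rule 3.
/p/ (between /e/ and /ɡ/): no rule targets it → [p].
/ɡ/ — not in any rule's target class → [ɡ].
/o/ meets the environment for rule 3 (in an unstressed syllable) → [ə].
Rule 1 applies to /t/ (between /o/ and /o/: between two vowels) → [ɾ].
/o/ meets the environment for rule 3 (in an unstressed syllable) → [ə].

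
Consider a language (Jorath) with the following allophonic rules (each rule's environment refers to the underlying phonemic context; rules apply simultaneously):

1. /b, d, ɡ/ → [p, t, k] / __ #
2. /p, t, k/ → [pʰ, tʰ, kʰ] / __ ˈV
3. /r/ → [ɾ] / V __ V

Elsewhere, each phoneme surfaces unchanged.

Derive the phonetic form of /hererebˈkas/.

/h/ — not in any rule's target class → [h].
/e/ — not in any rule's target class → [e].
Rule 3 applies to /r/ (between /e/ and /e/: between two vowels) → [ɾ].
/e/ (between /r/ and /r/) is unaffected → [e].
/r/ — between /e/ and /e/, between two vowels — surfaces as [ɾ] (rule 3).
/e/ stays [e].
/b/ — between /e/ and /k/; rule 1 does not apply here → [b].
/k/ (between /b/ and /a/) occurs immediately before a stressed vowel → [kʰ] by rule 2.
/a/ — not in any rule's target class → [a].
/s/ (word-final) is unaffected → [s].

[heɾeɾebˈkʰas]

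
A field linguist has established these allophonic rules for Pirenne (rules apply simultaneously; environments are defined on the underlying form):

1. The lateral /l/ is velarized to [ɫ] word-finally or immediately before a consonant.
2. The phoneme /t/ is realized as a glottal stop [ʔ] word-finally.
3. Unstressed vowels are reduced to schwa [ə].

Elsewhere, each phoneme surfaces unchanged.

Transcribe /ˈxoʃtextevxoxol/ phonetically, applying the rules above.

/x/ stays [x].
/o/ (between /x/ and /ʃ/): rule 3 targets it, but not in an unstressed syllable → unchanged [o].
/ʃ/ — not in any rule's target class → [ʃ].
/t/ — between /ʃ/ and /e/; rule 2 does not apply here → [t].
/e/ (between /t/ and /x/) occurs in an unstressed syllable → [ə] by rule 3.
/x/ stays [x].
/t/ (between /x/ and /e/): rule 2 targets it, but not word-finally → unchanged [t].
/e/ meets the environment for rule 3 (in an unstressed syllable) → [ə].
/v/ stays [v].
/x/ — not in any rule's target class → [x].
/o/ — between /x/ and /x/, in an unstressed syllable — surfaces as [ə] (rule 3).
/x/ (between /o/ and /o/): no rule targets it → [x].
Rule 3 applies to /o/ (between /x/ and /l/: in an unstressed syllable) → [ə].
/l/ — word-final, word-finally or immediately before a consonant — surfaces as [ɫ] (rule 1).

[ˈxoʃtəxtəvxəxəɫ]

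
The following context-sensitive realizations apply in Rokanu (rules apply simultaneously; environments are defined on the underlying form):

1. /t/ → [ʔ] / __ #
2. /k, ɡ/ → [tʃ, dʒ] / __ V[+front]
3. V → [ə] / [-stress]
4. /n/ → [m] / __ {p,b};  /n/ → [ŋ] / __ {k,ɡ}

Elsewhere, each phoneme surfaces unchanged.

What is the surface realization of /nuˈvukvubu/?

/n/ — word-initial; rule 4 does not apply here → [n].
/u/ meets the environment for rule 3 (in an unstressed syllable) → [ə].
/u/ (between /v/ and /k/): rule 3 targets it, but not in an unstressed syllable → unchanged [u].
/k/ (between /u/ and /v/) fails the environment for rule 2, so it stays [k].
/u/ (between /v/ and /b/): in an unstressed syllable, so rule 3 applies → [ə].
Rule 3 applies to /u/ (word-final: in an unstressed syllable) → [ə].

[nəˈvukvəbə]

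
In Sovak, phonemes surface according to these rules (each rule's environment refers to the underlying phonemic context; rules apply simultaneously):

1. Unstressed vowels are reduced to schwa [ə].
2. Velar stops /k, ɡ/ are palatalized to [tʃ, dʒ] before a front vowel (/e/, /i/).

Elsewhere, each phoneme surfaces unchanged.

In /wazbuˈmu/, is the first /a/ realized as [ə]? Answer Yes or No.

/a/ — between /w/ and /z/, in an unstressed syllable — surfaces as [ə] (rule 1).
The actual realization is [ə], which matches [ə].

Yes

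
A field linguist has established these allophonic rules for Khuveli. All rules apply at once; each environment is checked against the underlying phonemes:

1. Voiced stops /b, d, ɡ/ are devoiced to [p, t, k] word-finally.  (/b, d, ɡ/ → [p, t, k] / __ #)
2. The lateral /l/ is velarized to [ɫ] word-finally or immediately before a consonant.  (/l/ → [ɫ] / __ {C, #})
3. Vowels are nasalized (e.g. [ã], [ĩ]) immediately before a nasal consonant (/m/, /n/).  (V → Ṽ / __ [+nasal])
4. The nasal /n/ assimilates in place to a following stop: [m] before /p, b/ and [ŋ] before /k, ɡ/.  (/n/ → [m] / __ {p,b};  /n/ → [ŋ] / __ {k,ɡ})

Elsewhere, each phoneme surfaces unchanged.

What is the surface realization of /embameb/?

Rule 3 applies to /e/ (word-initial: before a nasal consonant) → [ẽ].
/m/ (between /e/ and /b/): no rule targets it → [m].
/b/ (between /m/ and /a/) is in the target of rule 1 but the environment (word-finally) is not met → [b].
/a/ — between /b/ and /m/, before a nasal consonant — surfaces as [ã] (rule 3).
/m/ (between /a/ and /e/): no rule targets it → [m].
/e/ (between /m/ and /b/) fails the environment for rule 3, so it stays [e].
/b/ meets the environment for rule 1 (word-finally) → [p].

[ẽmbãmep]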